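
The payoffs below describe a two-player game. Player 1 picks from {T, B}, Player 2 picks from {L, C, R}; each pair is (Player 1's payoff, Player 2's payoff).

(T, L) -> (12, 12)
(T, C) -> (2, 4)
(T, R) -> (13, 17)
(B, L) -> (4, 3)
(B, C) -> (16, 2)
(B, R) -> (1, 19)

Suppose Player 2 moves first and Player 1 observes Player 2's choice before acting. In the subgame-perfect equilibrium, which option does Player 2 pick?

Work backward from Player 1's decision.
- L: BR = T, leader payoff 12.
- C: BR = B, leader payoff 2.
- R: BR = T, leader payoff 17.
Among 12, 2, 17, the best is 17 at R. Subgame-perfect outcome: (T, R) with payoffs (13, 17).

R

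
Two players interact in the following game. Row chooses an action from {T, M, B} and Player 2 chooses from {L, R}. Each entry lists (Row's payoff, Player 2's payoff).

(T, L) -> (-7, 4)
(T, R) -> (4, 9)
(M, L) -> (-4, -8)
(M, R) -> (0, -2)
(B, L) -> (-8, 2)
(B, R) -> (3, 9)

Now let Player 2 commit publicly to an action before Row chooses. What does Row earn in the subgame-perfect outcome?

4

Solve by backward induction (Player 2 leads).
- L → Row plays M (best of -7, -4, -8); Player 2 gets -8.
- R → Row plays T (best of 4, 0, 3); Player 2 gets 9.
Maximizing over -8, 9, Player 2 chooses R. Subgame-perfect outcome: (T, R) with payoffs (4, 9).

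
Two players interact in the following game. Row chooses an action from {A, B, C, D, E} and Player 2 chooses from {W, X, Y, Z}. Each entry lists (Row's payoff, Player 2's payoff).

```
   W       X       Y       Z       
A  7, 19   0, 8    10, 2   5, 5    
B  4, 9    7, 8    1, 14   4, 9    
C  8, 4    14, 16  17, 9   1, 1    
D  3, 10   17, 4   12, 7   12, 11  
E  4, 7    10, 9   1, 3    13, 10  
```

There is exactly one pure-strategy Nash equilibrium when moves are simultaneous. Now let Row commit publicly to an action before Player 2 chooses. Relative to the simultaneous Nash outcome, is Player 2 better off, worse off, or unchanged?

Backward induction with Row moving first.
- A → Player 2 plays W (best of 19, 8, 2, 5); Row gets 7.
- B → Player 2 plays Y (best of 9, 8, 14, 9); Row gets 1.
- C → Player 2 plays X (best of 4, 16, 9, 1); Row gets 14.
- D → Player 2 plays Z (best of 10, 4, 7, 11); Row gets 12.
- E → Player 2 plays Z (best of 7, 9, 3, 10); Row gets 13.
Row's induced payoffs are 7, 1, 14, 12, 13, so Row commits to C. Subgame-perfect outcome: (C, X) with payoffs (14, 16).
Now find the simultaneous Nash equilibrium.
Row's best replies: W→C; X→D; Y→C; Z→E.
Player 2's best replies: A→W; B→Y; C→X; D→Z; E→Z.
Only (E, Z) has each player best-responding; Nash payoffs (13, 10).
Player 2 earns 16 sequentially versus 10 at the Nash outcome: better off.

better off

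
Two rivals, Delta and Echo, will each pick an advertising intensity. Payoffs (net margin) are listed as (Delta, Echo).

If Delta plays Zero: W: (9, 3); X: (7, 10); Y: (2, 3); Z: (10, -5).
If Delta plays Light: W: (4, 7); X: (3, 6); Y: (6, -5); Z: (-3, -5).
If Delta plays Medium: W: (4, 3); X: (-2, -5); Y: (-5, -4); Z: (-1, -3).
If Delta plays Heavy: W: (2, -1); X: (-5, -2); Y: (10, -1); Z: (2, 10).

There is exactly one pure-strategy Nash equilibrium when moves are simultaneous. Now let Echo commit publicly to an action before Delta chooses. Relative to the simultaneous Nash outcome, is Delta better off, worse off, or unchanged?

Work backward from Delta's decision.
- W: BR = Zero, leader payoff 3.
- X: BR = Zero, leader payoff 10.
- Y: BR = Heavy, leader payoff -1.
- Z: BR = Zero, leader payoff -5.
Maximizing over 3, 10, -1, -5, Echo chooses X. Subgame-perfect outcome: (Zero, X) with payoffs (7, 10).
Now find the simultaneous Nash equilibrium.
Delta's best replies: W→Zero; X→Zero; Y→Heavy; Z→Zero.
Echo's best replies: Zero→X; Light→W; Medium→W; Heavy→Z.
The unique mutual best reply is (Zero, X), giving (7, 10).
Delta earns 7 sequentially versus 7 at the Nash outcome: unchanged.

unchanged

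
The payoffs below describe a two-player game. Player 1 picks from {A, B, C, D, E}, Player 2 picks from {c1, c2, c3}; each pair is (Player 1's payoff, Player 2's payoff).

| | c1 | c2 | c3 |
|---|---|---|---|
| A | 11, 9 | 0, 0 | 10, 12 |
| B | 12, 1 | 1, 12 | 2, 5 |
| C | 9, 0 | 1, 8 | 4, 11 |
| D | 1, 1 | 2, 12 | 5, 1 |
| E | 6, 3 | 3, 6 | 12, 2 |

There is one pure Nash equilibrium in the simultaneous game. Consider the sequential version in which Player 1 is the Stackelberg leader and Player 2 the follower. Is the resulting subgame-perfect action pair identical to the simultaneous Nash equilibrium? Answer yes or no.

Solve by backward induction (Player 1 leads).
- A: Player 2 compares 9, 0, 12 and picks c3; Player 1 would get 10.
- B: Player 2 compares 1, 12, 5 and picks c2; Player 1 would get 1.
- C: Player 2 compares 0, 8, 11 and picks c3; Player 1 would get 4.
- D: Player 2 compares 1, 12, 1 and picks c2; Player 1 would get 2.
- E: Player 2 compares 3, 6, 2 and picks c2; Player 1 would get 3.
Among 10, 1, 4, 2, 3, the best is 10 at A. Subgame-perfect outcome: (A, c3) with payoffs (10, 12).
For the simultaneous game, intersect best replies.
Player 1's best replies: c1→B; c2→E; c3→E.
Player 2's best replies: A→c3; B→c2; C→c3; D→c2; E→c2.
The unique mutual best reply is (E, c2), giving (3, 6).
Sequential outcome (A, c3) differs from the Nash profile (E, c2).

no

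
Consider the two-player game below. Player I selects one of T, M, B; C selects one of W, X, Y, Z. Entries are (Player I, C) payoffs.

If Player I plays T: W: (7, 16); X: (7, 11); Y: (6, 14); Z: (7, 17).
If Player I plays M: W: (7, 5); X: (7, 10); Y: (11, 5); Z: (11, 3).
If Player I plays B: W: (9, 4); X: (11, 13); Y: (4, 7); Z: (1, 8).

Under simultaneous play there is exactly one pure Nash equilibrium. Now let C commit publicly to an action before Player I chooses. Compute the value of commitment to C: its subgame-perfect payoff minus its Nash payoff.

Solve by backward induction (C leads).
- W: BR = B, leader payoff 4.
- X: BR = B, leader payoff 13.
- Y: BR = M, leader payoff 5.
- Z: BR = M, leader payoff 3.
Maximizing over 4, 13, 5, 3, C chooses X. Subgame-perfect outcome: (B, X) with payoffs (11, 13).
Now find the simultaneous Nash equilibrium.
Player I's best replies: W→B; X→B; Y→M; Z→M.
C's best replies: T→Z; M→X; B→X.
Only (B, X) has each player best-responding; Nash payoffs (11, 13).
C's commitment gain: 13 − 13 = 0.

0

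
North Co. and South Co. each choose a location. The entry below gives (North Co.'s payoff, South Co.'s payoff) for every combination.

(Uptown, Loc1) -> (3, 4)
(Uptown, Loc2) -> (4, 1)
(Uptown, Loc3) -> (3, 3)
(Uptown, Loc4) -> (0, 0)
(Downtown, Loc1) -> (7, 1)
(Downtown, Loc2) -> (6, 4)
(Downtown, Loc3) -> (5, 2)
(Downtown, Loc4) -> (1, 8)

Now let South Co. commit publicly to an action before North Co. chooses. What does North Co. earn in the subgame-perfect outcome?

Work backward from North Co.'s decision.
- Loc1: BR = Downtown, leader payoff 1.
- Loc2: BR = Downtown, leader payoff 4.
- Loc3: BR = Downtown, leader payoff 2.
- Loc4: BR = Downtown, leader payoff 8.
Among 1, 4, 2, 8, the best is 8 at Loc4. Subgame-perfect outcome: (Downtown, Loc4) with payoffs (1, 8).

1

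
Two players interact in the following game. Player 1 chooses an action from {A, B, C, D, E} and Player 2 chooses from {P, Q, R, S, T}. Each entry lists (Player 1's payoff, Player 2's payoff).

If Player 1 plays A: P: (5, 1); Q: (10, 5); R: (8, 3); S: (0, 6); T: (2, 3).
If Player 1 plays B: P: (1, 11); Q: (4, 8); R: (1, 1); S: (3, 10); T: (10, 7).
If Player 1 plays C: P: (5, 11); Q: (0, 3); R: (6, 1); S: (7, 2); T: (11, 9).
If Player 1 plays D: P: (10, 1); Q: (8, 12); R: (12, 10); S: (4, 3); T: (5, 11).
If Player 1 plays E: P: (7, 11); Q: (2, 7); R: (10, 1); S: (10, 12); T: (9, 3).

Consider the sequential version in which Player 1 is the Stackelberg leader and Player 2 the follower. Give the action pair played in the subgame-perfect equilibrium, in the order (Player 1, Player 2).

(E, S)

Work backward from Player 2's decision.
- A → Player 2 plays S (best of 1, 5, 3, 6, 3); Player 1 gets 0.
- B → Player 2 plays P (best of 11, 8, 1, 10, 7); Player 1 gets 1.
- C → Player 2 plays P (best of 11, 3, 1, 2, 9); Player 1 gets 5.
- D → Player 2 plays Q (best of 1, 12, 10, 3, 11); Player 1 gets 8.
- E → Player 2 plays S (best of 11, 7, 1, 12, 3); Player 1 gets 10.
Among 0, 1, 5, 8, 10, the best is 10 at E. Subgame-perfect outcome: (E, S) with payoffs (10, 12).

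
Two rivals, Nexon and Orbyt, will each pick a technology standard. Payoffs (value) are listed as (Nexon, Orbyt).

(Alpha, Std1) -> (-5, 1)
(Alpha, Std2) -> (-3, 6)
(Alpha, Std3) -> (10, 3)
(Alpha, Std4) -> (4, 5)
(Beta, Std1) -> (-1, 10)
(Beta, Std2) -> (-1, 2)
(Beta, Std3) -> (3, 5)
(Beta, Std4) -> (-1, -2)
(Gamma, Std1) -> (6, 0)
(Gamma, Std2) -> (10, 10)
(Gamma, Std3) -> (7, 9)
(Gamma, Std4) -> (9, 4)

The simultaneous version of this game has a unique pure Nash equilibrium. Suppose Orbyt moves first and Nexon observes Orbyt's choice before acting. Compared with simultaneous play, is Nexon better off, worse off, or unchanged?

unchanged

Nexon best-responds to each possible Orbyt move:
- Std1: Nexon compares -5, -1, 6 and picks Gamma; Orbyt would get 0.
- Std2: Nexon compares -3, -1, 10 and picks Gamma; Orbyt would get 10.
- Std3: Nexon compares 10, 3, 7 and picks Alpha; Orbyt would get 3.
- Std4: Nexon compares 4, -1, 9 and picks Gamma; Orbyt would get 4.
Maximizing over 0, 10, 3, 4, Orbyt chooses Std2. Subgame-perfect outcome: (Gamma, Std2) with payoffs (10, 10).
For the simultaneous game, intersect best replies.
Nexon's best replies: Std1→Gamma; Std2→Gamma; Std3→Alpha; Std4→Gamma.
Orbyt's best replies: Alpha→Std2; Beta→Std1; Gamma→Std2.
The unique mutual best reply is (Gamma, Std2), giving (10, 10).
Nexon earns 10 sequentially versus 10 at the Nash outcome: unchanged.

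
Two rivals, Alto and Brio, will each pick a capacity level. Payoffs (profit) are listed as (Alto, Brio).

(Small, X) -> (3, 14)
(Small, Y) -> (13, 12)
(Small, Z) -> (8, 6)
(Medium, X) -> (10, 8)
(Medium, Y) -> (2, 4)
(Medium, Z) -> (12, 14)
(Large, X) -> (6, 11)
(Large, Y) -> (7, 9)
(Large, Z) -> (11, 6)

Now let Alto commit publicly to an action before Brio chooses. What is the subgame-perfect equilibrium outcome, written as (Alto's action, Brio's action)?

(Medium, Z)

Work backward from Brio's decision.
- Small: BR = X, leader payoff 3.
- Medium: BR = Z, leader payoff 12.
- Large: BR = X, leader payoff 6.
Among 3, 12, 6, the best is 12 at Medium. Subgame-perfect outcome: (Medium, Z) with payoffs (12, 14).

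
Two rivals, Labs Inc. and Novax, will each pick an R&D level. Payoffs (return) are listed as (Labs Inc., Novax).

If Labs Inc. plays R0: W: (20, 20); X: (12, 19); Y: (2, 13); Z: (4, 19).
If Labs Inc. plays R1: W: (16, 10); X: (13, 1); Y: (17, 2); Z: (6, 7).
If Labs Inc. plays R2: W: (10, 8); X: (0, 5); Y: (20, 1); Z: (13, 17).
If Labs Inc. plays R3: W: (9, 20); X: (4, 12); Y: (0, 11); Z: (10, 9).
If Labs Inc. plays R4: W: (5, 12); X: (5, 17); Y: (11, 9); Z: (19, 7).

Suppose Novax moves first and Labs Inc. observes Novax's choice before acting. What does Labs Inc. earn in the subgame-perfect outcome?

20

Labs Inc. best-responds to each possible Novax move:
- W → Labs Inc. plays R0 (best of 20, 16, 10, 9, 5); Novax gets 20.
- X → Labs Inc. plays R1 (best of 12, 13, 0, 4, 5); Novax gets 1.
- Y → Labs Inc. plays R2 (best of 2, 17, 20, 0, 11); Novax gets 1.
- Z → Labs Inc. plays R4 (best of 4, 6, 13, 10, 19); Novax gets 7.
Among 20, 1, 1, 7, the best is 20 at W. Subgame-perfect outcome: (R0, W) with payoffs (20, 20).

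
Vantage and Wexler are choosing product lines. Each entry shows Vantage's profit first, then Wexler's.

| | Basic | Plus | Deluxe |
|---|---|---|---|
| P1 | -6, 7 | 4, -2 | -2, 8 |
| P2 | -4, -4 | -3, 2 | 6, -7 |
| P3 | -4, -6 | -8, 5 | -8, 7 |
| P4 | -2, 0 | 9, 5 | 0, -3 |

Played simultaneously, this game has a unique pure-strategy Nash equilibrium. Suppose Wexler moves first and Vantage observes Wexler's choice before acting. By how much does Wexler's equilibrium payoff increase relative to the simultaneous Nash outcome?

Solve by backward induction (Wexler leads).
- Basic: Vantage compares -6, -4, -4, -2 and picks P4; Wexler would get 0.
- Plus: Vantage compares 4, -3, -8, 9 and picks P4; Wexler would get 5.
- Deluxe: Vantage compares -2, 6, -8, 0 and picks P2; Wexler would get -7.
Wexler's induced payoffs are 0, 5, -7, so Wexler commits to Plus. Subgame-perfect outcome: (P4, Plus) with payoffs (9, 5).
For the simultaneous game, intersect best replies.
Vantage's best replies: Basic→P4; Plus→P4; Deluxe→P2.
Wexler's best replies: P1→Deluxe; P2→Plus; P3→Deluxe; P4→Plus.
Only (P4, Plus) has each player best-responding; Nash payoffs (9, 5).
Wexler's commitment gain: 5 − 5 = 0.

0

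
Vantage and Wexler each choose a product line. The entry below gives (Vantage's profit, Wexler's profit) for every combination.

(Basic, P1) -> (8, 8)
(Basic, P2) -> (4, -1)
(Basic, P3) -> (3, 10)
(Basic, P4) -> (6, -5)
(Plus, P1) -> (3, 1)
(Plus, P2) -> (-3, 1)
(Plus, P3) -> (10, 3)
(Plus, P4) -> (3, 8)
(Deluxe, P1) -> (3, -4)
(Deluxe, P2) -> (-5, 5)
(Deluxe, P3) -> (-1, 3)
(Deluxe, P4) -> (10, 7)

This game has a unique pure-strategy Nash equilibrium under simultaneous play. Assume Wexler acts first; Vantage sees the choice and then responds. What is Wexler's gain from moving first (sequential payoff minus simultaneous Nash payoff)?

Solve by backward induction (Wexler leads).
- P1 → Vantage plays Basic (best of 8, 3, 3); Wexler gets 8.
- P2 → Vantage plays Basic (best of 4, -3, -5); Wexler gets -1.
- P3 → Vantage plays Plus (best of 3, 10, -1); Wexler gets 3.
- P4 → Vantage plays Deluxe (best of 6, 3, 10); Wexler gets 7.
Among 8, -1, 3, 7, the best is 8 at P1. Subgame-perfect outcome: (Basic, P1) with payoffs (8, 8).
Now find the simultaneous Nash equilibrium.
Vantage's best replies: P1→Basic; P2→Basic; P3→Plus; P4→Deluxe.
Wexler's best replies: Basic→P3; Plus→P4; Deluxe→P4.
Only (Deluxe, P4) has each player best-responding; Nash payoffs (10, 7).
Wexler's commitment gain: 8 − 7 = 1.

1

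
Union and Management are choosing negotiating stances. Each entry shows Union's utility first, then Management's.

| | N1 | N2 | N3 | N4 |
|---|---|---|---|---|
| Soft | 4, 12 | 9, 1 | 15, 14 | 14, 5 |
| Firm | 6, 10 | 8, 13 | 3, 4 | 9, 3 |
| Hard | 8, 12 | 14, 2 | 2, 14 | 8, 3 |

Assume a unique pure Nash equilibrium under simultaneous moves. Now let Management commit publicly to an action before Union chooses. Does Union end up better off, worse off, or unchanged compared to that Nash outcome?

unchanged

Work backward from Union's decision.
- N1 → Union plays Hard (best of 4, 6, 8); Management gets 12.
- N2 → Union plays Hard (best of 9, 8, 14); Management gets 2.
- N3 → Union plays Soft (best of 15, 3, 2); Management gets 14.
- N4 → Union plays Soft (best of 14, 9, 8); Management gets 5.
Among 12, 2, 14, 5, the best is 14 at N3. Subgame-perfect outcome: (Soft, N3) with payoffs (15, 14).
Now find the simultaneous Nash equilibrium.
Union's best replies: N1→Hard; N2→Hard; N3→Soft; N4→Soft.
Management's best replies: Soft→N3; Firm→N2; Hard→N3.
Only (Soft, N3) has each player best-responding; Nash payoffs (15, 14).
Union earns 15 sequentially versus 15 at the Nash outcome: unchanged.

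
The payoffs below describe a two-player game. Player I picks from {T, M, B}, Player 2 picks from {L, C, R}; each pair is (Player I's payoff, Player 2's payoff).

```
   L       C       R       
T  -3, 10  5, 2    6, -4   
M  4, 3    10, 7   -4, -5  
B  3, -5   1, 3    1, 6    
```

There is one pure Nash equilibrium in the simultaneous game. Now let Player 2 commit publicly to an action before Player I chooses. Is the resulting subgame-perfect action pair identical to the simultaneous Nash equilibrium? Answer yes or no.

Backward induction with Player 2 moving first.
- L: BR = M, leader payoff 3.
- C: BR = M, leader payoff 7.
- R: BR = T, leader payoff -4.
Player 2's induced payoffs are 3, 7, -4, so Player 2 commits to C. Subgame-perfect outcome: (M, C) with payoffs (10, 7).
Under simultaneous play:
Player I's best replies: L→M; C→M; R→T.
Player 2's best replies: T→L; M→C; B→R.
The unique mutual best reply is (M, C), giving (10, 7).
Sequential outcome (M, C) coincides with the Nash profile (M, C).

yes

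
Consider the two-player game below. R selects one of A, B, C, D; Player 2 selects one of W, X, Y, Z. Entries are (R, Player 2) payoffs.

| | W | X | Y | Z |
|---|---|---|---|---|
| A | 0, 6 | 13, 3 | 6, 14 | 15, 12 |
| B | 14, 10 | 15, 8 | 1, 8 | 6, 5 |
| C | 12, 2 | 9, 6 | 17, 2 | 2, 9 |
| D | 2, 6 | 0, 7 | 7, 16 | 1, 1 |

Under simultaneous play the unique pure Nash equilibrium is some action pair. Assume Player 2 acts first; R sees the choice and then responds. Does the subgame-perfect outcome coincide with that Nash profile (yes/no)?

no

Backward induction with Player 2 moving first.
- W → R plays B (best of 0, 14, 12, 2); Player 2 gets 10.
- X → R plays B (best of 13, 15, 9, 0); Player 2 gets 8.
- Y → R plays C (best of 6, 1, 17, 7); Player 2 gets 2.
- Z → R plays A (best of 15, 6, 2, 1); Player 2 gets 12.
Among 10, 8, 2, 12, the best is 12 at Z. Subgame-perfect outcome: (A, Z) with payoffs (15, 12).
Under simultaneous play:
R's best replies: W→B; X→B; Y→C; Z→A.
Player 2's best replies: A→Y; B→W; C→Z; D→Y.
The unique mutual best reply is (B, W), giving (14, 10).
Sequential outcome (A, Z) differs from the Nash profile (B, W).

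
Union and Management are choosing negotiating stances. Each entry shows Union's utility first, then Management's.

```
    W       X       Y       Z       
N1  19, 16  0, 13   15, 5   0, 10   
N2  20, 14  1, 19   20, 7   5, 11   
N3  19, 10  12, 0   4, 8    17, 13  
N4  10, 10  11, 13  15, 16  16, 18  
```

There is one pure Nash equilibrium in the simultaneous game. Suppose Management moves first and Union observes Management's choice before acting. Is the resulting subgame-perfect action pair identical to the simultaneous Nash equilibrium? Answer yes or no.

Backward induction with Management moving first.
- W: BR = N2, leader payoff 14.
- X: BR = N3, leader payoff 0.
- Y: BR = N2, leader payoff 7.
- Z: BR = N3, leader payoff 13.
Among 14, 0, 7, 13, the best is 14 at W. Subgame-perfect outcome: (N2, W) with payoffs (20, 14).
Under simultaneous play:
Union's best replies: W→N2; X→N3; Y→N2; Z→N3.
Management's best replies: N1→W; N2→X; N3→Z; N4→Z.
The unique mutual best reply is (N3, Z), giving (17, 13).
Sequential outcome (N2, W) differs from the Nash profile (N3, Z).

no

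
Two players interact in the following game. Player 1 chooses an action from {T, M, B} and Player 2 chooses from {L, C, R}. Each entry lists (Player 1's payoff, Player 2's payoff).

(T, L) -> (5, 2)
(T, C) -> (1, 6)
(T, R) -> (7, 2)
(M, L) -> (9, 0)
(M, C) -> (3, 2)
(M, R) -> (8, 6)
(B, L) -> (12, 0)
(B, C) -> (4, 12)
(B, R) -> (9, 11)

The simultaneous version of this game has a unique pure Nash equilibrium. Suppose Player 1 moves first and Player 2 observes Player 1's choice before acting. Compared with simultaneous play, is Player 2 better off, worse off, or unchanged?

Player 2 best-responds to each possible Player 1 move:
- T: Player 2 compares 2, 6, 2 and picks C; Player 1 would get 1.
- M: Player 2 compares 0, 2, 6 and picks R; Player 1 would get 8.
- B: Player 2 compares 0, 12, 11 and picks C; Player 1 would get 4.
Maximizing over 1, 8, 4, Player 1 chooses M. Subgame-perfect outcome: (M, R) with payoffs (8, 6).
Now find the simultaneous Nash equilibrium.
Player 1's best replies: L→B; C→B; R→B.
Player 2's best replies: T→C; M→R; B→C.
The unique mutual best reply is (B, C), giving (4, 12).
Player 2 earns 6 sequentially versus 12 at the Nash outcome: worse off.

worse off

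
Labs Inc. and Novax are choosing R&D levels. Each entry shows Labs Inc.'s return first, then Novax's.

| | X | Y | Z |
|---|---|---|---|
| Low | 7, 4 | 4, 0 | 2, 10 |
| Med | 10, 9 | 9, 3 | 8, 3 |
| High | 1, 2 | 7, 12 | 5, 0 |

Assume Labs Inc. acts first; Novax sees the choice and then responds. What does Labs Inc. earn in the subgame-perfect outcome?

Work backward from Novax's decision.
- Low → Novax plays Z (best of 4, 0, 10); Labs Inc. gets 2.
- Med → Novax plays X (best of 9, 3, 3); Labs Inc. gets 10.
- High → Novax plays Y (best of 2, 12, 0); Labs Inc. gets 7.
Among 2, 10, 7, the best is 10 at Med. Subgame-perfect outcome: (Med, X) with payoffs (10, 9).

10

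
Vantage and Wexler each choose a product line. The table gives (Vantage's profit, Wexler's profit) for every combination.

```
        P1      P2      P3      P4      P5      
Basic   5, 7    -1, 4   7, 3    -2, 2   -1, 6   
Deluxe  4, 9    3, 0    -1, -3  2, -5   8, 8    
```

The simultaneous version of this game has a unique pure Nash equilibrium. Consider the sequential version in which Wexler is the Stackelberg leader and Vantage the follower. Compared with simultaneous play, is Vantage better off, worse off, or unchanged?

better off

Work backward from Vantage's decision.
- P1: BR = Basic, leader payoff 7.
- P2: BR = Deluxe, leader payoff 0.
- P3: BR = Basic, leader payoff 3.
- P4: BR = Deluxe, leader payoff -5.
- P5: BR = Deluxe, leader payoff 8.
Among 7, 0, 3, -5, 8, the best is 8 at P5. Subgame-perfect outcome: (Deluxe, P5) with payoffs (8, 8).
Now find the simultaneous Nash equilibrium.
Vantage's best replies: P1→Basic; P2→Deluxe; P3→Basic; P4→Deluxe; P5→Deluxe.
Wexler's best replies: Basic→P1; Deluxe→P1.
The unique mutual best reply is (Basic, P1), giving (5, 7).
Vantage earns 8 sequentially versus 5 at the Nash outcome: better off.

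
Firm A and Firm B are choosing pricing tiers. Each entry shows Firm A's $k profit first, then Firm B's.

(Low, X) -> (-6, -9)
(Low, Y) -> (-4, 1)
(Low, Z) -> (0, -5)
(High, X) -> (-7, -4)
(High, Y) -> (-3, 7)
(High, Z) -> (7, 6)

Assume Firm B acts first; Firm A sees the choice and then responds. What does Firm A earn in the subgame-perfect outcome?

-3

Backward induction with Firm B moving first.
- X → Firm A plays Low (best of -6, -7); Firm B gets -9.
- Y → Firm A plays High (best of -4, -3); Firm B gets 7.
- Z → Firm A plays High (best of 0, 7); Firm B gets 6.
Firm B's induced payoffs are -9, 7, 6, so Firm B commits to Y. Subgame-perfect outcome: (High, Y) with payoffs (-3, 7).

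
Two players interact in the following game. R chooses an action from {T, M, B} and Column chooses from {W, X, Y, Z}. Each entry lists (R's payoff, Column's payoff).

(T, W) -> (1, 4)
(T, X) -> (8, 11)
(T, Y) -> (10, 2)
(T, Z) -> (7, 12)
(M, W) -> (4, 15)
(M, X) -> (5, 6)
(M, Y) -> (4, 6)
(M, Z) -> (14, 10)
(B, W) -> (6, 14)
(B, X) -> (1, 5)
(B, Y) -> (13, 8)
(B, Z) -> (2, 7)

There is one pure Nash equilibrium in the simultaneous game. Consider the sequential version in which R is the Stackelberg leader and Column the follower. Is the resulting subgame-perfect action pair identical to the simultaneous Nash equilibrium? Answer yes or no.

no

Solve by backward induction (R leads).
- T: BR = Z, leader payoff 7.
- M: BR = W, leader payoff 4.
- B: BR = W, leader payoff 6.
Maximizing over 7, 4, 6, R chooses T. Subgame-perfect outcome: (T, Z) with payoffs (7, 12).
Now find the simultaneous Nash equilibrium.
R's best replies: W→B; X→T; Y→B; Z→M.
Column's best replies: T→Z; M→W; B→W.
The unique mutual best reply is (B, W), giving (6, 14).
Sequential outcome (T, Z) differs from the Nash profile (B, W).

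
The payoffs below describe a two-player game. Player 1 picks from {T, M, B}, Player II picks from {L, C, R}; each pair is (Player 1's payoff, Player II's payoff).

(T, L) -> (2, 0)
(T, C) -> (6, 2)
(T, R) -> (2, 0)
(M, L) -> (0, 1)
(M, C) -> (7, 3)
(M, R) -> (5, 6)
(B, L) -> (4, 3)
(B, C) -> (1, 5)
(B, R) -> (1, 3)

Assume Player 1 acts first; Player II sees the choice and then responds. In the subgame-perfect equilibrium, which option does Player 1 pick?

Solve by backward induction (Player 1 leads).
- T → Player II plays C (best of 0, 2, 0); Player 1 gets 6.
- M → Player II plays R (best of 1, 3, 6); Player 1 gets 5.
- B → Player II plays C (best of 3, 5, 3); Player 1 gets 1.
Among 6, 5, 1, the best is 6 at T. Subgame-perfect outcome: (T, C) with payoffs (6, 2).

T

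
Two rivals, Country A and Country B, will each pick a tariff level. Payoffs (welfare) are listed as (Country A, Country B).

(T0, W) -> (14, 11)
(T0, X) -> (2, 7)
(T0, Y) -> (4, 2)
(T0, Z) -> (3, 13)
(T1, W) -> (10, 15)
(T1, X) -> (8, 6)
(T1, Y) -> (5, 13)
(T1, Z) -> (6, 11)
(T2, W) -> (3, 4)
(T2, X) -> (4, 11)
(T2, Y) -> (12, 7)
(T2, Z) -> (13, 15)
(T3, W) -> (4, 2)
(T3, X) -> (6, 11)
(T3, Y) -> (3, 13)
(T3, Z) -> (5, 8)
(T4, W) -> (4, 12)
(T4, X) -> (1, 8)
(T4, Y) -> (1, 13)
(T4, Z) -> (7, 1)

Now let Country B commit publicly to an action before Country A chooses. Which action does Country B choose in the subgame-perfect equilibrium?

Solve by backward induction (Country B leads).
- W: Country A compares 14, 10, 3, 4, 4 and picks T0; Country B would get 11.
- X: Country A compares 2, 8, 4, 6, 1 and picks T1; Country B would get 6.
- Y: Country A compares 4, 5, 12, 3, 1 and picks T2; Country B would get 7.
- Z: Country A compares 3, 6, 13, 5, 7 and picks T2; Country B would get 15.
Maximizing over 11, 6, 7, 15, Country B chooses Z. Subgame-perfect outcome: (T2, Z) with payoffs (13, 15).

Z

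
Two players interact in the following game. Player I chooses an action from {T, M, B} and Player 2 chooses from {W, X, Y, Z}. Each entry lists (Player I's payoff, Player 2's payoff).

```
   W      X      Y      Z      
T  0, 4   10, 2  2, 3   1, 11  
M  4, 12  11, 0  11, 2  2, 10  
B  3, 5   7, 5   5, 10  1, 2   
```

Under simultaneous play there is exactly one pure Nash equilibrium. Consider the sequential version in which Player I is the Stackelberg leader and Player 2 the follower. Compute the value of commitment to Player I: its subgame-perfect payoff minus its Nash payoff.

Solve by backward induction (Player I leads).
- T: Player 2 compares 4, 2, 3, 11 and picks Z; Player I would get 1.
- M: Player 2 compares 12, 0, 2, 10 and picks W; Player I would get 4.
- B: Player 2 compares 5, 5, 10, 2 and picks Y; Player I would get 5.
Among 1, 4, 5, the best is 5 at B. Subgame-perfect outcome: (B, Y) with payoffs (5, 10).
Under simultaneous play:
Player I's best replies: W→M; X→M; Y→M; Z→M.
Player 2's best replies: T→Z; M→W; B→Y.
Only (M, W) has each player best-responding; Nash payoffs (4, 12).
Player I's commitment gain: 5 − 4 = 1.

1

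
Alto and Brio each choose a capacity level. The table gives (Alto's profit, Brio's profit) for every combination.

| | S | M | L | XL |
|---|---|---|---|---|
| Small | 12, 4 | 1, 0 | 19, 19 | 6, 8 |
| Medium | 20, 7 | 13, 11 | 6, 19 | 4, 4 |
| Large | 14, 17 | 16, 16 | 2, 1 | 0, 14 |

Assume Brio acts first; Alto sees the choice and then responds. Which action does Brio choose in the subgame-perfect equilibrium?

Alto best-responds to each possible Brio move:
- S: BR = Medium, leader payoff 7.
- M: BR = Large, leader payoff 16.
- L: BR = Small, leader payoff 19.
- XL: BR = Small, leader payoff 8.
Brio's induced payoffs are 7, 16, 19, 8, so Brio commits to L. Subgame-perfect outcome: (Small, L) with payoffs (19, 19).

L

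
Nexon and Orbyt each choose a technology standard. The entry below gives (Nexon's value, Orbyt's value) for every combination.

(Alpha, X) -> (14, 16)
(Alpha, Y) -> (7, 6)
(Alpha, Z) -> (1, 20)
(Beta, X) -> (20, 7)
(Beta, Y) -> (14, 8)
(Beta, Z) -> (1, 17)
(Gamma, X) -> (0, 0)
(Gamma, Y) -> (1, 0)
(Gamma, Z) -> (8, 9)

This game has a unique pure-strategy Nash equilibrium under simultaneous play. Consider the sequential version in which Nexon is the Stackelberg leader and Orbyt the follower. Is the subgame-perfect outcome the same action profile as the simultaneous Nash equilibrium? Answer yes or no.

Backward induction with Nexon moving first.
- Alpha → Orbyt plays Z (best of 16, 6, 20); Nexon gets 1.
- Beta → Orbyt plays Z (best of 7, 8, 17); Nexon gets 1.
- Gamma → Orbyt plays Z (best of 0, 0, 9); Nexon gets 8.
Among 1, 1, 8, the best is 8 at Gamma. Subgame-perfect outcome: (Gamma, Z) with payoffs (8, 9).
Under simultaneous play:
Nexon's best replies: X→Beta; Y→Beta; Z→Gamma.
Orbyt's best replies: Alpha→Z; Beta→Z; Gamma→Z.
Only (Gamma, Z) has each player best-responding; Nash payoffs (8, 9).
Sequential outcome (Gamma, Z) coincides with the Nash profile (Gamma, Z).

yes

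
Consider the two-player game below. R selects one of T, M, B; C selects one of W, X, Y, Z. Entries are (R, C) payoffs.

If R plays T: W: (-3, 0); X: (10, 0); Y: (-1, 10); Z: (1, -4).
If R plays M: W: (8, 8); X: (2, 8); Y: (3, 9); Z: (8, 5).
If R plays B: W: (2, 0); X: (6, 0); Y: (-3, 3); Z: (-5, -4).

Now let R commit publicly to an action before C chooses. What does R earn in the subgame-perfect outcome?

C best-responds to each possible R move:
- T: C compares 0, 0, 10, -4 and picks Y; R would get -1.
- M: C compares 8, 8, 9, 5 and picks Y; R would get 3.
- B: C compares 0, 0, 3, -4 and picks Y; R would get -3.
Among -1, 3, -3, the best is 3 at M. Subgame-perfect outcome: (M, Y) with payoffs (3, 9).

3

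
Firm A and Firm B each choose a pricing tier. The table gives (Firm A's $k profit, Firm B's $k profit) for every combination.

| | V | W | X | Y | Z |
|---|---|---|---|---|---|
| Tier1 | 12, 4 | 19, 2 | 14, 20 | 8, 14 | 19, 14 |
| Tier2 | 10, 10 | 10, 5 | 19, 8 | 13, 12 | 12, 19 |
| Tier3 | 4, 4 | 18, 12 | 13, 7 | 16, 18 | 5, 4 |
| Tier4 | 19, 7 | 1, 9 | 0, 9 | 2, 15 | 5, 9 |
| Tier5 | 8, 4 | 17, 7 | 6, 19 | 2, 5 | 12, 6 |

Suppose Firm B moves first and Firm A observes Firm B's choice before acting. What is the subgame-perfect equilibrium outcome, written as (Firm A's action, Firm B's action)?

Firm A best-responds to each possible Firm B move:
- V: BR = Tier4, leader payoff 7.
- W: BR = Tier1, leader payoff 2.
- X: BR = Tier2, leader payoff 8.
- Y: BR = Tier3, leader payoff 18.
- Z: BR = Tier1, leader payoff 14.
Among 7, 2, 8, 18, 14, the best is 18 at Y. Subgame-perfect outcome: (Tier3, Y) with payoffs (16, 18).

(Tier3, Y)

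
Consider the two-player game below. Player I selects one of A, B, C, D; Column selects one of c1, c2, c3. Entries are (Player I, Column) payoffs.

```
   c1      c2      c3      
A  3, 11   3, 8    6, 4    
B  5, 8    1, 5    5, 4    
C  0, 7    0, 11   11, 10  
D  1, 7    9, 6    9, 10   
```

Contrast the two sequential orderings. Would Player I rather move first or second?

second

If Player I leads: Column's best replies are A→c1, B→c1, C→c2, D→c3; Player I's induced payoffs 3, 5, 0, 9; outcome (D, c3), payoffs (9, 10).
If Column leads: Player I's best replies are c1→B, c2→D, c3→C; Column's induced payoffs 8, 6, 10; outcome (C, c3), payoffs (11, 10).
Player I gets 9 moving first and 11 moving second, so Player I prefers to move second.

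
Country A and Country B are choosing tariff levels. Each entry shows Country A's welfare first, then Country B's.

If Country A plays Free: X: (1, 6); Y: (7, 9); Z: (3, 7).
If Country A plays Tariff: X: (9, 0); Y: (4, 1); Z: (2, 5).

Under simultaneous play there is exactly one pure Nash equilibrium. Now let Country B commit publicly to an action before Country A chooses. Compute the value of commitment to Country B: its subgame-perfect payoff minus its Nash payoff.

0

Backward induction with Country B moving first.
- X: Country A compares 1, 9 and picks Tariff; Country B would get 0.
- Y: Country A compares 7, 4 and picks Free; Country B would get 9.
- Z: Country A compares 3, 2 and picks Free; Country B would get 7.
Country B's induced payoffs are 0, 9, 7, so Country B commits to Y. Subgame-perfect outcome: (Free, Y) with payoffs (7, 9).
Under simultaneous play:
Country A's best replies: X→Tariff; Y→Free; Z→Free.
Country B's best replies: Free→Y; Tariff→Z.
The unique mutual best reply is (Free, Y), giving (7, 9).
Country B's commitment gain: 9 − 9 = 0.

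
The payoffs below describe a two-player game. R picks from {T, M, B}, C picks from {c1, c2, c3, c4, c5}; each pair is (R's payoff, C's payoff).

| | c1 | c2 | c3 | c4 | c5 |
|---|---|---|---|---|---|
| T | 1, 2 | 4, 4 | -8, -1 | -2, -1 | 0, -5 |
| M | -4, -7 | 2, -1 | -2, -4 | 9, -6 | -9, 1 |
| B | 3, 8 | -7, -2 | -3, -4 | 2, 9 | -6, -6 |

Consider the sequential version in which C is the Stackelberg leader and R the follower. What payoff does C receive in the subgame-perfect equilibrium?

Work backward from R's decision.
- c1 → R plays B (best of 1, -4, 3); C gets 8.
- c2 → R plays T (best of 4, 2, -7); C gets 4.
- c3 → R plays M (best of -8, -2, -3); C gets -4.
- c4 → R plays M (best of -2, 9, 2); C gets -6.
- c5 → R plays T (best of 0, -9, -6); C gets -5.
Among 8, 4, -4, -6, -5, the best is 8 at c1. Subgame-perfect outcome: (B, c1) with payoffs (3, 8).

8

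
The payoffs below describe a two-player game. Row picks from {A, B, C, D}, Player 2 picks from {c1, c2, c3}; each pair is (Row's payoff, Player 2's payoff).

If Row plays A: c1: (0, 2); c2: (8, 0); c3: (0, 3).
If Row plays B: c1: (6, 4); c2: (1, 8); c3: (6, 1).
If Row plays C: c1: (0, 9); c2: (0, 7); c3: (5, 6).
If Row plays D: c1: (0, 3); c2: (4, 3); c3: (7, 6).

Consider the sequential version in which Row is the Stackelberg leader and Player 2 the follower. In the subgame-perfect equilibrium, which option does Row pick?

Player 2 best-responds to each possible Row move:
- A: BR = c3, leader payoff 0.
- B: BR = c2, leader payoff 1.
- C: BR = c1, leader payoff 0.
- D: BR = c3, leader payoff 7.
Among 0, 1, 0, 7, the best is 7 at D. Subgame-perfect outcome: (D, c3) with payoffs (7, 6).

D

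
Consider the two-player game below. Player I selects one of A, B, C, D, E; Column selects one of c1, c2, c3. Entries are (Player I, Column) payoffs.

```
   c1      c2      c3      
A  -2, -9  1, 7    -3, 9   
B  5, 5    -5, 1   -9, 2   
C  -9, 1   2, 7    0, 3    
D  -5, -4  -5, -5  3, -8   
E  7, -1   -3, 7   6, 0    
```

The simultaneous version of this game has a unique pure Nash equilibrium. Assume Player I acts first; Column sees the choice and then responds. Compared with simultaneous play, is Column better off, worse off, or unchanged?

Backward induction with Player I moving first.
- A → Column plays c3 (best of -9, 7, 9); Player I gets -3.
- B → Column plays c1 (best of 5, 1, 2); Player I gets 5.
- C → Column plays c2 (best of 1, 7, 3); Player I gets 2.
- D → Column plays c1 (best of -4, -5, -8); Player I gets -5.
- E → Column plays c2 (best of -1, 7, 0); Player I gets -3.
Among -3, 5, 2, -5, -3, the best is 5 at B. Subgame-perfect outcome: (B, c1) with payoffs (5, 5).
Under simultaneous play:
Player I's best replies: c1→E; c2→C; c3→E.
Column's best replies: A→c3; B→c1; C→c2; D→c1; E→c2.
The unique mutual best reply is (C, c2), giving (2, 7).
Column earns 5 sequentially versus 7 at the Nash outcome: worse off.

worse off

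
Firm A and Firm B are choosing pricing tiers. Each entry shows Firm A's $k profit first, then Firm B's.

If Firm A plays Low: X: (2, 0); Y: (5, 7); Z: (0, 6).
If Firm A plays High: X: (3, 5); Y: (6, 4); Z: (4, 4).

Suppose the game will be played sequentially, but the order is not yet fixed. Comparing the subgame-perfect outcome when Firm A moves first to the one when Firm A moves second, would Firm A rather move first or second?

If Firm A leads: Firm B's best replies are Low→Y, High→X; Firm A's induced payoffs 5, 3; outcome (Low, Y), payoffs (5, 7).
If Firm B leads: Firm A's best replies are X→High, Y→High, Z→High; Firm B's induced payoffs 5, 4, 4; outcome (High, X), payoffs (3, 5).
Firm A gets 5 moving first and 3 moving second, so Firm A prefers to move first.

first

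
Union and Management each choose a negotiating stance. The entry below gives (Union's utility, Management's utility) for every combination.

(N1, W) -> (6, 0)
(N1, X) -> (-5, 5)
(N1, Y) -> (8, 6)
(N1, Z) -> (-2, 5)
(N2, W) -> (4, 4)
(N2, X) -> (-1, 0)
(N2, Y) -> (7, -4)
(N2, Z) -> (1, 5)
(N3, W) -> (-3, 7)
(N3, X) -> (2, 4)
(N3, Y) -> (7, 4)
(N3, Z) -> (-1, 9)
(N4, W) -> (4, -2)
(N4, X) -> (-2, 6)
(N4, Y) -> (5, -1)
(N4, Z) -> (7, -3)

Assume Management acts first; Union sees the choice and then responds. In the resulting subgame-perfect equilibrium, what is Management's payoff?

6

Backward induction with Management moving first.
- W: BR = N1, leader payoff 0.
- X: BR = N3, leader payoff 4.
- Y: BR = N1, leader payoff 6.
- Z: BR = N4, leader payoff -3.
Maximizing over 0, 4, 6, -3, Management chooses Y. Subgame-perfect outcome: (N1, Y) with payoffs (8, 6).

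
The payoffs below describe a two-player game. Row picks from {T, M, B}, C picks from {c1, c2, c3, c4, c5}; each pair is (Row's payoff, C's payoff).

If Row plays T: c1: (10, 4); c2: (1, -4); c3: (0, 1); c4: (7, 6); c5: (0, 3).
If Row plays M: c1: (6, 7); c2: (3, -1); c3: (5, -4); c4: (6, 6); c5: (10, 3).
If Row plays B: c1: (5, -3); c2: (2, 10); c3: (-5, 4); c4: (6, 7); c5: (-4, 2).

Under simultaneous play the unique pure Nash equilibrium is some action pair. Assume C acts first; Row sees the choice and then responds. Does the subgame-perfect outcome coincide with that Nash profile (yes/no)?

yes

Row best-responds to each possible C move:
- c1: BR = T, leader payoff 4.
- c2: BR = M, leader payoff -1.
- c3: BR = M, leader payoff -4.
- c4: BR = T, leader payoff 6.
- c5: BR = M, leader payoff 3.
Among 4, -1, -4, 6, 3, the best is 6 at c4. Subgame-perfect outcome: (T, c4) with payoffs (7, 6).
Now find the simultaneous Nash equilibrium.
Row's best replies: c1→T; c2→M; c3→M; c4→T; c5→M.
C's best replies: T→c4; M→c1; B→c2.
Only (T, c4) has each player best-responding; Nash payoffs (7, 6).
Sequential outcome (T, c4) coincides with the Nash profile (T, c4).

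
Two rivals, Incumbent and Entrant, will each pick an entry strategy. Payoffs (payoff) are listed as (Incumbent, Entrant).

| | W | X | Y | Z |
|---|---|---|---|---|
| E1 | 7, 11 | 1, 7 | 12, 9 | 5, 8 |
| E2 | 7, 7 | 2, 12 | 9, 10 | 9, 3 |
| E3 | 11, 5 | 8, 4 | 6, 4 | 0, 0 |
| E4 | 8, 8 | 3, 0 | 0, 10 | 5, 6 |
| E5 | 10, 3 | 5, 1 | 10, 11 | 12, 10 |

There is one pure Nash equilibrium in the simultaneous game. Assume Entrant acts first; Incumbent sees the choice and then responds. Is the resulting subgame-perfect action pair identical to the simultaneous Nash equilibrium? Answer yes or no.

no

Work backward from Incumbent's decision.
- W: BR = E3, leader payoff 5.
- X: BR = E3, leader payoff 4.
- Y: BR = E1, leader payoff 9.
- Z: BR = E5, leader payoff 10.
Maximizing over 5, 4, 9, 10, Entrant chooses Z. Subgame-perfect outcome: (E5, Z) with payoffs (12, 10).
For the simultaneous game, intersect best replies.
Incumbent's best replies: W→E3; X→E3; Y→E1; Z→E5.
Entrant's best replies: E1→W; E2→X; E3→W; E4→Y; E5→Y.
The unique mutual best reply is (E3, W), giving (11, 5).
Sequential outcome (E5, Z) differs from the Nash profile (E3, W).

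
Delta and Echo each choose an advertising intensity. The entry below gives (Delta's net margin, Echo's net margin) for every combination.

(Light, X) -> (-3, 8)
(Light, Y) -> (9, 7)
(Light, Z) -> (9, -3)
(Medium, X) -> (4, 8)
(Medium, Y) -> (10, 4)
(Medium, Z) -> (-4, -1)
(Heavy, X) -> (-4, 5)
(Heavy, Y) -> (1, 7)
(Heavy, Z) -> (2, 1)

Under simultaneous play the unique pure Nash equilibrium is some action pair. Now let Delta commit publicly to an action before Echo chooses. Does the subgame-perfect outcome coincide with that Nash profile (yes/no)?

yes

Solve by backward induction (Delta leads).
- Light: BR = X, leader payoff -3.
- Medium: BR = X, leader payoff 4.
- Heavy: BR = Y, leader payoff 1.
Maximizing over -3, 4, 1, Delta chooses Medium. Subgame-perfect outcome: (Medium, X) with payoffs (4, 8).
For the simultaneous game, intersect best replies.
Delta's best replies: X→Medium; Y→Medium; Z→Light.
Echo's best replies: Light→X; Medium→X; Heavy→Y.
The unique mutual best reply is (Medium, X), giving (4, 8).
Sequential outcome (Medium, X) coincides with the Nash profile (Medium, X).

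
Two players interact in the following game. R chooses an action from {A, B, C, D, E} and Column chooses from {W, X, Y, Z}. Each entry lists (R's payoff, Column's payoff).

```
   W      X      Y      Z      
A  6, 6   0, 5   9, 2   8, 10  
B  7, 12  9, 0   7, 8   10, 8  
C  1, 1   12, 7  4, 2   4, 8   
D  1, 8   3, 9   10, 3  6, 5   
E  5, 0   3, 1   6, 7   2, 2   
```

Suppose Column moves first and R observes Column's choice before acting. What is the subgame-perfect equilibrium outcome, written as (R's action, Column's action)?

(B, W)

Solve by backward induction (Column leads).
- W → R plays B (best of 6, 7, 1, 1, 5); Column gets 12.
- X → R plays C (best of 0, 9, 12, 3, 3); Column gets 7.
- Y → R plays D (best of 9, 7, 4, 10, 6); Column gets 3.
- Z → R plays B (best of 8, 10, 4, 6, 2); Column gets 8.
Among 12, 7, 3, 8, the best is 12 at W. Subgame-perfect outcome: (B, W) with payoffs (7, 12).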